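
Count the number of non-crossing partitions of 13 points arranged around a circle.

742900

The non-crossing partitions of [13] form a lattice of size C_13.
C_13 = C(26,13)/14 = 10400600/14 = 742900.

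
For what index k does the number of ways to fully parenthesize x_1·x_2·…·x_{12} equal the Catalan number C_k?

Ways to associate a product of 12 factors correspond to binary trees on 12 leaves, so the count is C_11.

11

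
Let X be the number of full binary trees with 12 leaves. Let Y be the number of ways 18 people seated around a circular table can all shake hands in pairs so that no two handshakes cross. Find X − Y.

53924

A full binary tree with L leaves has L−1 internal nodes and is counted by C_{L−1}; L = 12 gives C_11. So X = C_11 = 58786.
Non-crossing handshake pairings of 2n people are counted by C_n; 18 people gives n = 9. So Y = C_9 = 4862.
X − Y = 58786 − 4862 = 53924.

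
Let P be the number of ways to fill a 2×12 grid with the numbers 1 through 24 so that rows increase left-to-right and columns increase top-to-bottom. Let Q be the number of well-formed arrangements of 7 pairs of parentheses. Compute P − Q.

By the hook-length formula (or a Dyck-path bijection), SYT of shape 2×12 number C_12. So P = C_12 = 208012.
A balanced arrangement of 7 bracket pairs is a Dyck word of semilength 7, so the count is C_7. So Q = C_7 = 429.
P − Q = 208012 − 429 = 207583.

207583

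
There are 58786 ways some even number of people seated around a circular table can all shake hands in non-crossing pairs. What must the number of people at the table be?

22

Non-crossing handshake pairings of 2n people are counted by C_n. The Catalan number equal to 58786 is C_11.
So n = 11, and there are 2n = 22 people.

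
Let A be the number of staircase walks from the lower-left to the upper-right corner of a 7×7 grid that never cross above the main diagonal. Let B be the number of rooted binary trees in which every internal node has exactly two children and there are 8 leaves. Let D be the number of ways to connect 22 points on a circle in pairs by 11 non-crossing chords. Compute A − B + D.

Monotone paths in an n×n grid that stay weakly below the diagonal are counted by C_n; here n = 7. So A = C_7 = 429.
A full binary tree with L leaves has L−1 internal nodes and is counted by C_{L−1}; L = 8 gives C_7. So B = C_7 = 429.
Pairing 22 circle points by 11 non-crossing chords gives C_11 matchings. So D = C_11 = 58786.
A − B + D = 429 − 429 + 58786 = 58786.

58786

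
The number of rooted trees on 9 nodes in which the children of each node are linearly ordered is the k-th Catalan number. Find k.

8

A rooted plane tree on 9 nodes has 8 edges, and such trees are counted by C_8.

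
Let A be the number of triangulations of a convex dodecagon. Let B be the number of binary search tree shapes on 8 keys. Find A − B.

Triangulations of a convex m-gon are counted by C_{m−2}; with m = 12 this is C_10. So A = C_10 = 16796.
Rooted binary trees with 8 nodes (each child slot possibly empty) number C_8. So B = C_8 = 1430.
A − B = 16796 − 1430 = 15366.

15366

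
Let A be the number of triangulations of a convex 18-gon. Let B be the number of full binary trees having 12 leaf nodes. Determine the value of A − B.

35298884

Triangulations of a convex m-gon are counted by C_{m−2}; with m = 18 this is C_16. So A = C_16 = 35357670.
Full binary trees with 12 leaves have 12−1 = 11 internal nodes, so there are C_11 of them. So B = C_11 = 58786.
A − B = 35357670 − 58786 = 35298884.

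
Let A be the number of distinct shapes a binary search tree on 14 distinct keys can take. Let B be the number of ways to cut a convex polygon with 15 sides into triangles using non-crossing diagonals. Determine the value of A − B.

1931540

Binary trees (left/right distinguished) on n nodes are counted by C_n; here n = 14. So A = C_14 = 2674440.
Triangulations of a convex m-gon are counted by C_{m−2}; with m = 15 this is C_13. So B = C_13 = 742900.
A − B = 2674440 − 742900 = 1931540.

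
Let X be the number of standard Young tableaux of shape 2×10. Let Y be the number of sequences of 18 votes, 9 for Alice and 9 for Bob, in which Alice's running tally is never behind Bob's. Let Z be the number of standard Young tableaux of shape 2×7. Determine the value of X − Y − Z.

By the hook-length formula (or a Dyck-path bijection), SYT of shape 2×10 number C_10. So X = C_10 = 16796.
Reading a vote for the leader as '(' and for the other as ')' turns such a sequence into a balanced string of 9 pairs, so the count is C_9. So Y = C_9 = 4862.
Standard Young tableaux of shape 2×n are counted by C_n; here n = 7. So Z = C_7 = 429.
X − Y − Z = 16796 − 4862 − 429 = 11505.

11505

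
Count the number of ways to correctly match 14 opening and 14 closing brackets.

With 14 pairs the number of balanced bracket strings is the Catalan number C_14.
C_14 = C(28,14)/15 = 40116600/15 = 2674440.

2674440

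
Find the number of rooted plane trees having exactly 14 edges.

Rooted ordered trees with n edges are counted by C_n; here n = 14.
C_14 = 2674440.

2674440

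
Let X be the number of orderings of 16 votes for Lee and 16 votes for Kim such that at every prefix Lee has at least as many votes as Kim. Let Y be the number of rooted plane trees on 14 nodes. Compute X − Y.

34614770

Ballot sequences with n votes each where one side never trails are Dyck words, counted by C_n; here n = 16. So X = C_16 = 35357670.
Rooted ordered (plane) trees on m nodes have m−1 edges and are counted by C_{m−1}; m = 14 gives C_13. So Y = C_13 = 742900.
X − Y = 35357670 − 742900 = 34614770.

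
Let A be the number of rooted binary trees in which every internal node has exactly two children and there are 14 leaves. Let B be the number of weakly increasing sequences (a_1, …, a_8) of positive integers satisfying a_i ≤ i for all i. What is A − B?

A full binary tree with L leaves has L−1 internal nodes and is counted by C_{L−1}; L = 14 gives C_13. So A = C_13 = 742900.
Such sub-staircase sequences of length n are counted by C_n; here n = 8. So B = C_8 = 1430.
A − B = 742900 − 1430 = 741470.

741470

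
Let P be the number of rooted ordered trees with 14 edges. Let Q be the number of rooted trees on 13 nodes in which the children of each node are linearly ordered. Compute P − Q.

A rooted plane tree with 14 edges has 15 nodes, and the count is C_14. So P = C_14 = 2674440.
Rooted ordered (plane) trees on m nodes have m−1 edges and are counted by C_{m−1}; m = 13 gives C_12. So Q = C_12 = 208012.
P − Q = 2674440 − 208012 = 2466428.

2466428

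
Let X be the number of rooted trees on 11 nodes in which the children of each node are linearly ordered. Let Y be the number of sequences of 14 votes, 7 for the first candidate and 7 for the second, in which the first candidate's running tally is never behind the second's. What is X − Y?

16367

A rooted plane tree on 11 nodes has 10 edges, and such trees are counted by C_10. So X = C_10 = 16796.
Reading a vote for the leader as '(' and for the other as ')' turns such a sequence into a balanced string of 7 pairs, so the count is C_7. So Y = C_7 = 429.
X − Y = 16796 − 429 = 16367.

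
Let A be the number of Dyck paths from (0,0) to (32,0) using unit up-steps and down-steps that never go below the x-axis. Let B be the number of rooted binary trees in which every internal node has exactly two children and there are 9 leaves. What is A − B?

Dyck paths of semilength n (length 2n) are counted by C_n; here n = 16. So A = C_16 = 35357670.
A full binary tree with L leaves has L−1 internal nodes and is counted by C_{L−1}; L = 9 gives C_8. So B = C_8 = 1430.
A − B = 35357670 − 1430 = 35356240.

35356240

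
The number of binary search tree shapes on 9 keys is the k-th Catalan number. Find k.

Binary trees (left/right distinguished) on n nodes are counted by C_n; here n = 9.

9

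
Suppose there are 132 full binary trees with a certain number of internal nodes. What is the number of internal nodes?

6

Full binary trees with n internal nodes are counted by C_n; 132 = C_6.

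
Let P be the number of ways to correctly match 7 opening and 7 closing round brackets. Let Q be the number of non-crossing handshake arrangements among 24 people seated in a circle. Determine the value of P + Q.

A balanced arrangement of 7 bracket pairs is a Dyck word of semilength 7, so the count is C_7. So P = C_7 = 429.
With 24 = 2·12 people, non-crossing handshake pairings are non-crossing perfect matchings on a circle, counted by C_12. So Q = C_12 = 208012.
P + Q = 429 + 208012 = 208441.

208441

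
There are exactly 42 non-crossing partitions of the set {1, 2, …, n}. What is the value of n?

5

Non-crossing partitions of [n] are counted by C_n; 42 = C_5.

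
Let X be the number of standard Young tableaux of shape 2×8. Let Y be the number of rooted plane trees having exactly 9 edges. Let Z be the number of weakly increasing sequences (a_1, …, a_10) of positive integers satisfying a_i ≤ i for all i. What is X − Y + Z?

By the hook-length formula (or a Dyck-path bijection), SYT of shape 2×8 number C_8. So X = C_8 = 1430.
A rooted plane tree with 9 edges has 10 nodes, and the count is C_9. So Y = C_9 = 4862.
Such sub-staircase sequences of length n are counted by C_n; here n = 10. So Z = C_10 = 16796.
X − Y + Z = 1430 − 4862 + 16796 = 13364.

13364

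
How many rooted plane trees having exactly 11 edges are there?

58786

Rooted ordered trees with n edges are counted by C_n; here n = 11.
C_11 = C(22,11)/12 = 705432/12 = 58786.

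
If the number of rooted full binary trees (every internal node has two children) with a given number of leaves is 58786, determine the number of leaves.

12

Full binary trees with L leaves are counted by C_{L−1}, and C_11 = 58786.
So the index is 11, and the number of leaves is 11 + 1 = 12.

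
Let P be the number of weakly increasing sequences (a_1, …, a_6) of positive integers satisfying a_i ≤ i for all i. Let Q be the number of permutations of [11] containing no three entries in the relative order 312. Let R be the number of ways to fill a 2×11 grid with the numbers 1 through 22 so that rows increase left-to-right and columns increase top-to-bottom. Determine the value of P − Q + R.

Such sub-staircase sequences of length n are counted by C_n; here n = 6. So P = C_6 = 132.
For any fixed pattern of length 3, the pattern-avoiding permutations of [11] number C_11. So Q = C_11 = 58786.
By the hook-length formula (or a Dyck-path bijection), SYT of shape 2×11 number C_11. So R = C_11 = 58786.
P − Q + R = 132 − 58786 + 58786 = 132.

132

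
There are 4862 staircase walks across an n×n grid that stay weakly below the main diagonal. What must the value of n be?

Such diagonal-avoiding paths in an n×n grid are counted by C_n; 4862 = C_9.

9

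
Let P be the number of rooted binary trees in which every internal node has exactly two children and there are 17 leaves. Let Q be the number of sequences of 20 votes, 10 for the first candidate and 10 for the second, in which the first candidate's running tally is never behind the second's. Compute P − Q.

A full binary tree with L leaves has L−1 internal nodes and is counted by C_{L−1}; L = 17 gives C_16. So P = C_16 = 35357670.
Ballot sequences with n votes each where one side never trails are Dyck words, counted by C_n; here n = 10. So Q = C_10 = 16796.
P − Q = 35357670 − 16796 = 35340874.

35340874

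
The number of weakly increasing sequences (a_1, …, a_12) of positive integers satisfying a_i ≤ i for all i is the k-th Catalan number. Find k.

12

Weakly increasing sequences with a_i ≤ i biject with Dyck paths of semilength 12, so there are C_12.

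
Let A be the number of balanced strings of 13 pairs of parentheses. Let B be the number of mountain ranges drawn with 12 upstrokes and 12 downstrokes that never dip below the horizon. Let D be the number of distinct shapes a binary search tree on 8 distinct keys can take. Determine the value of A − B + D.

536318

With 13 pairs the number of balanced bracket strings is the Catalan number C_13. So A = C_13 = 742900.
Paths of 12 up- and 12 down-steps that never dip below the axis are Dyck paths; their count is C_12. So B = C_12 = 208012.
Binary trees (left/right distinguished) on n nodes are counted by C_n; here n = 8. So D = C_8 = 1430.
A − B + D = 742900 − 208012 + 1430 = 536318.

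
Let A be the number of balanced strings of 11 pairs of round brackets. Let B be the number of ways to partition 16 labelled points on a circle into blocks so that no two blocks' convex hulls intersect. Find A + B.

35416456

Balanced strings of n pairs of brackets are counted by C_n; here n = 11. So A = C_11 = 58786.
Non-crossing partitions of an n-element set are counted by C_n; here n = 16. So B = C_16 = 35357670.
A + B = 58786 + 35357670 = 35416456.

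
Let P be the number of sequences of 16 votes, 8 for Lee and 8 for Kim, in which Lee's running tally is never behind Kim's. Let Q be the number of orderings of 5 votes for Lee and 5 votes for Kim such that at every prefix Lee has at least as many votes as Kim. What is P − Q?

Reading a vote for the leader as '(' and for the other as ')' turns such a sequence into a balanced string of 8 pairs, so the count is C_8. So P = C_8 = 1430.
Reading a vote for the leader as '(' and for the other as ')' turns such a sequence into a balanced string of 5 pairs, so the count is C_5. So Q = C_5 = 42.
P − Q = 1430 − 42 = 1388.

1388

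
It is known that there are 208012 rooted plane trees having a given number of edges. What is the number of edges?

12

Rooted ordered trees with n edges are counted by C_n. The Catalan number equal to 208012 is C_12.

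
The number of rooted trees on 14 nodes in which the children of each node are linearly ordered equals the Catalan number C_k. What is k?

A rooted plane tree on 14 nodes has 13 edges, and such trees are counted by C_13.

13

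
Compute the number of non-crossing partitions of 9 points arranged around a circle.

Non-crossing partitions of an n-element set are counted by C_n; here n = 9.
C_9 = 4862.

4862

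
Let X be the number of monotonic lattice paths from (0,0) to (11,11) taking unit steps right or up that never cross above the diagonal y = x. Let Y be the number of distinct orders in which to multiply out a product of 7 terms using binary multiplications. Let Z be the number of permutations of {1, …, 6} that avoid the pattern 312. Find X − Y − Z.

58522

Monotone paths in an n×n grid that stay weakly below the diagonal are counted by C_n; here n = 11. So X = C_11 = 58786.
Parenthesizations of m factors correspond to full binary trees with m leaves, counted by C_{m−1}; m = 7 gives C_6. So Y = C_6 = 132.
For any fixed pattern of length 3, the pattern-avoiding permutations of [6] number C_6. So Z = C_6 = 132.
X − Y − Z = 58786 − 132 − 132 = 58522.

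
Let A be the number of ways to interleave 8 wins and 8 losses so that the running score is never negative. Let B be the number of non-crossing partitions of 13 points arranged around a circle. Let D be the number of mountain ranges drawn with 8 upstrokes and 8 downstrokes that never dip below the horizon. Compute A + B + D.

Reading a vote for the leader as '(' and for the other as ')' turns such a sequence into a balanced string of 8 pairs, so the count is C_8. So A = C_8 = 1430.
The non-crossing partitions of [13] form a lattice of size C_13. So B = C_13 = 742900.
Dyck paths of semilength n (length 2n) are counted by C_n; here n = 8. So D = C_8 = 1430.
A + B + D = 1430 + 742900 + 1430 = 745760.

745760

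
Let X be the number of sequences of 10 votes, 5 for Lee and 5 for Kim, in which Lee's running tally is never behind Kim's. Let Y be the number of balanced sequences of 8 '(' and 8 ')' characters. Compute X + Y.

1472

Ballot sequences with n votes each where one side never trails are Dyck words, counted by C_n; here n = 5. So X = C_5 = 42.
A balanced arrangement of 8 bracket pairs is a Dyck word of semilength 8, so the count is C_8. So Y = C_8 = 1430.
X + Y = 42 + 1430 = 1472.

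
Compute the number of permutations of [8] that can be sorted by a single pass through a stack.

Stack-sortable permutations are exactly the 231-avoiding ones, counted by C_n; here n = 8.
C_8 = C(16,8)/9 = 12870/9 = 1430.

1430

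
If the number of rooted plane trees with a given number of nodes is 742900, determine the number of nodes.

Rooted ordered trees on m nodes are counted by C_{m−1}. The Catalan number equal to 742900 is C_13.
So the index is 13, and the number of nodes is 13 + 1 = 14.

14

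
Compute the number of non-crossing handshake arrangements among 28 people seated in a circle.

2674440

With 28 = 2·14 people, non-crossing handshake pairings are non-crossing perfect matchings on a circle, counted by C_14.
C_14 = 2674440.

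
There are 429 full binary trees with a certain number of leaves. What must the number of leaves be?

Full binary trees with L leaves are counted by C_{L−1}, and C_7 = 429.
So the index is 7, and the number of leaves is 7 + 1 = 8.

8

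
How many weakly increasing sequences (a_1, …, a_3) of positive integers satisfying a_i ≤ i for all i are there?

5

Weakly increasing sequences with a_i ≤ i biject with Dyck paths of semilength 3, so there are C_3.
C_3 = 5.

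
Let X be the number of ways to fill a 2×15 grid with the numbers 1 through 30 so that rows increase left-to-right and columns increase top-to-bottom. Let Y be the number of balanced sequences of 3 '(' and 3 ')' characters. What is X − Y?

9694840

Standard Young tableaux of shape 2×n are counted by C_n; here n = 15. So X = C_15 = 9694845.
A balanced arrangement of 3 bracket pairs is a Dyck word of semilength 3, so the count is C_3. So Y = C_3 = 5.
X − Y = 9694845 − 5 = 9694840.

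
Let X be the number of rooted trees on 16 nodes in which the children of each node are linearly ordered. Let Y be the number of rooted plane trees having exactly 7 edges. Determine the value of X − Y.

9694416

A rooted plane tree on 16 nodes has 15 edges, and such trees are counted by C_15. So X = C_15 = 9694845.
A rooted plane tree with 7 edges has 8 nodes, and the count is C_7. So Y = C_7 = 429.
X − Y = 9694845 − 429 = 9694416.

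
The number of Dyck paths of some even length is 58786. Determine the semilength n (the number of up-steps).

Dyck paths of semilength n are counted by C_n. The Catalan number equal to 58786 is C_11.

11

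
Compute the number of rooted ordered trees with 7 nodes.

A rooted plane tree on 7 nodes has 6 edges, and such trees are counted by C_6.
C_6 = 132.

132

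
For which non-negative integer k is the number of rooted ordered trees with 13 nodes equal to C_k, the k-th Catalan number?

Rooted ordered (plane) trees on m nodes have m−1 edges and are counted by C_{m−1}; m = 13 gives C_12.

12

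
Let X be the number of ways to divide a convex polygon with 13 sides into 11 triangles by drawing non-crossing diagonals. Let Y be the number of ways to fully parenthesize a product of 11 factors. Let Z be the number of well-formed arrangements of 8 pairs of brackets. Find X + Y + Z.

77012

Triangulations of a convex m-gon are counted by C_{m−2}; with m = 13 this is C_11. So X = C_11 = 58786.
Bracketing 11 factors into binary products is counted by C_{11−1} = C_10. So Y = C_10 = 16796.
With 8 pairs the number of balanced bracket strings is the Catalan number C_8. So Z = C_8 = 1430.
X + Y + Z = 58786 + 16796 + 1430 = 77012.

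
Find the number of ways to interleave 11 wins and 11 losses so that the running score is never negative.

58786

Reading a vote for the leader as '(' and for the other as ')' turns such a sequence into a balanced string of 11 pairs, so the count is C_11.
C_11 = C(22,11)/12 = 705432/12 = 58786.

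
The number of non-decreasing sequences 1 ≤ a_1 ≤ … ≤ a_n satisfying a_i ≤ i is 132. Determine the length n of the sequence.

6

Such sub-staircase sequences of length n are counted by C_n; 132 = C_6.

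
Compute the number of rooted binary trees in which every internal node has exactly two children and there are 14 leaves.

742900

A full binary tree with L leaves has L−1 internal nodes and is counted by C_{L−1}; L = 14 gives C_13.
C_13 = C(26,13)/14 = 10400600/14 = 742900.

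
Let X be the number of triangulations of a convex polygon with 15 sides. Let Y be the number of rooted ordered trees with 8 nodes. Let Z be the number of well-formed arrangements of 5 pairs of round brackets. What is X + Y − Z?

The number of triangulations of a 15-gon is the Catalan number C_13 (index = sides − 2). So X = C_13 = 742900.
Rooted ordered (plane) trees on m nodes have m−1 edges and are counted by C_{m−1}; m = 8 gives C_7. So Y = C_7 = 429.
With 5 pairs the number of balanced bracket strings is the Catalan number C_5. So Z = C_5 = 42.
X + Y − Z = 742900 + 429 − 42 = 743287.

743287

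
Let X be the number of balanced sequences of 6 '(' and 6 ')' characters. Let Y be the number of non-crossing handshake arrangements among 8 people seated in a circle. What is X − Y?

118

With 6 pairs the number of balanced bracket strings is the Catalan number C_6. So X = C_6 = 132.
With 8 = 2·4 people, non-crossing handshake pairings are non-crossing perfect matchings on a circle, counted by C_4. So Y = C_4 = 14.
X − Y = 132 − 14 = 118.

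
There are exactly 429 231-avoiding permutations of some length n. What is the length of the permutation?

Permutations of [n] avoiding a fixed length-3 pattern are counted by C_n; 429 = C_7.

7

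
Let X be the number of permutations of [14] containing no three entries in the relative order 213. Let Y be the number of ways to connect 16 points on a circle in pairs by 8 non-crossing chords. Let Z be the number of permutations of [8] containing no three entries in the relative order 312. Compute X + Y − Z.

For any fixed pattern of length 3, the pattern-avoiding permutations of [14] number C_14. So X = C_14 = 2674440.
Pairing 16 circle points by 8 non-crossing chords gives C_8 matchings. So Y = C_8 = 1430.
Permutations of [n] avoiding any single length-3 pattern are counted by C_n; here n = 8. So Z = C_8 = 1430.
X + Y − Z = 2674440 + 1430 − 1430 = 2674440.

2674440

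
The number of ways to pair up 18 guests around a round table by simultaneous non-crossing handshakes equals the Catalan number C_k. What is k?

With 18 = 2·9 people, non-crossing handshake pairings are non-crossing perfect matchings on a circle, counted by C_9.

9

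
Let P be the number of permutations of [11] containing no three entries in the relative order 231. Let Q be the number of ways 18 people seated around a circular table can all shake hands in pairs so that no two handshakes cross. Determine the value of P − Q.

Permutations of [n] avoiding any single length-3 pattern are counted by C_n; here n = 11. So P = C_11 = 58786.
Non-crossing handshake pairings of 2n people are counted by C_n; 18 people gives n = 9. So Q = C_9 = 4862.
P − Q = 58786 − 4862 = 53924.

53924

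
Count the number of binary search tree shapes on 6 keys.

Rooted binary trees with 6 nodes (each child slot possibly empty) number C_6.
C_6 = C(12,6)/7 = 924/7 = 132.

132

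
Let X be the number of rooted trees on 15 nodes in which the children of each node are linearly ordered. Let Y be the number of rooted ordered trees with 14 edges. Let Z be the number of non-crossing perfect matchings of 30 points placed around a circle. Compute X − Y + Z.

9694845

Rooted ordered (plane) trees on m nodes have m−1 edges and are counted by C_{m−1}; m = 15 gives C_14. So X = C_14 = 2674440.
Rooted ordered trees with n edges are counted by C_n; here n = 14. So Y = C_14 = 2674440.
Pairing 30 circle points by 15 non-crossing chords gives C_15 matchings. So Z = C_15 = 9694845.
X − Y + Z = 2674440 − 2674440 + 9694845 = 9694845.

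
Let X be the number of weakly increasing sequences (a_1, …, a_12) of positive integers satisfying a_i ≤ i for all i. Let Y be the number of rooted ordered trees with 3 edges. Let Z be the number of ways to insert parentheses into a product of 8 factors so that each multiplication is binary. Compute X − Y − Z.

Such sub-staircase sequences of length n are counted by C_n; here n = 12. So X = C_12 = 208012.
A rooted plane tree with 3 edges has 4 nodes, and the count is C_3. So Y = C_3 = 5.
Bracketing 8 factors into binary products is counted by C_{8−1} = C_7. So Z = C_7 = 429.
X − Y − Z = 208012 − 5 − 429 = 207578.

207578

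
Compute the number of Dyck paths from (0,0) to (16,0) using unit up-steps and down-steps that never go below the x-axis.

1430

Dyck paths of semilength n (length 2n) are counted by C_n; here n = 8.
C_8 = C_7 · 2(2·7+1)/(7+2) = 429 · 30/9 = 1430.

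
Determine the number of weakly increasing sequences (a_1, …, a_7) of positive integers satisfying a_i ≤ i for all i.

429

Weakly increasing sequences with a_i ≤ i biject with Dyck paths of semilength 7, so there are C_7.
C_7 = C_6 · 2(2·6+1)/(6+2) = 132 · 26/8 = 429.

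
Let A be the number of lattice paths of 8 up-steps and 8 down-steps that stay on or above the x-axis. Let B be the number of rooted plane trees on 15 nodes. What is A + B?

2675870

A Dyck path with 8 up-steps and 8 down-steps has semilength 8, so there are C_8 of them. So A = C_8 = 1430.
Rooted ordered (plane) trees on m nodes have m−1 edges and are counted by C_{m−1}; m = 15 gives C_14. So B = C_14 = 2674440.
A + B = 1430 + 2674440 = 2675870.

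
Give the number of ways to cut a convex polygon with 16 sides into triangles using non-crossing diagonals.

The number of triangulations of a 16-gon is the Catalan number C_14 (index = sides − 2).
C_14 = 2674440.

2674440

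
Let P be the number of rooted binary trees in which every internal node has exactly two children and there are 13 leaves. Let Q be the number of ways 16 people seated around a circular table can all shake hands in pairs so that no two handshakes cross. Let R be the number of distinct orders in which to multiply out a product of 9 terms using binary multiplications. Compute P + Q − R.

208012

A full binary tree with L leaves has L−1 internal nodes and is counted by C_{L−1}; L = 13 gives C_12. So P = C_12 = 208012.
With 16 = 2·8 people, non-crossing handshake pairings are non-crossing perfect matchings on a circle, counted by C_8. So Q = C_8 = 1430.
Bracketing 9 factors into binary products is counted by C_{9−1} = C_8. So R = C_8 = 1430.
P + Q − R = 208012 + 1430 − 1430 = 208012.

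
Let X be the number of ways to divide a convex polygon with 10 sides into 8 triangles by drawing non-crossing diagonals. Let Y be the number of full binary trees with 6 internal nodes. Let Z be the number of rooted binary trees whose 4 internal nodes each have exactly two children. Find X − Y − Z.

The number of triangulations of a 10-gon is the Catalan number C_8 (index = sides − 2). So X = C_8 = 1430.
Full binary trees with n internal nodes are counted by C_n; here n = 6. So Y = C_6 = 132.
Full binary trees with n internal nodes are counted by C_n; here n = 4. So Z = C_4 = 14.
X − Y − Z = 1430 − 132 − 14 = 1284.

1284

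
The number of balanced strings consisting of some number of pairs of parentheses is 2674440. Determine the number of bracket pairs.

Balanced strings of n bracket-pairs are counted by C_n. The Catalan number equal to 2674440 is C_14.

14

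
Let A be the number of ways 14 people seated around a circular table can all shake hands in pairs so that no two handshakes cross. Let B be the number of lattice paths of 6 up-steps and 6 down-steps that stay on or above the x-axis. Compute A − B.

297

With 14 = 2·7 people, non-crossing handshake pairings are non-crossing perfect matchings on a circle, counted by C_7. So A = C_7 = 429.
Dyck paths of semilength n (length 2n) are counted by C_n; here n = 6. So B = C_6 = 132.
A − B = 429 − 132 = 297.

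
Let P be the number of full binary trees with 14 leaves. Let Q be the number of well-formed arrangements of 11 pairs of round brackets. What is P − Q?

A full binary tree with L leaves has L−1 internal nodes and is counted by C_{L−1}; L = 14 gives C_13. So P = C_13 = 742900.
Balanced strings of n pairs of brackets are counted by C_n; here n = 11. So Q = C_11 = 58786.
P − Q = 742900 − 58786 = 684114.

684114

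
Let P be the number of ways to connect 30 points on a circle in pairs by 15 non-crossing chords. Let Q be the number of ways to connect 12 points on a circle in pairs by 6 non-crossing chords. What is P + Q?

Pairing 30 circle points by 15 non-crossing chords gives C_15 matchings. So P = C_15 = 9694845.
Pairing 12 circle points by 6 non-crossing chords gives C_6 matchings. So Q = C_6 = 132.
P + Q = 9694845 + 132 = 9694977.

9694977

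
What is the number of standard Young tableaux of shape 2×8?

1430

By the hook-length formula (or a Dyck-path bijection), SYT of shape 2×8 number C_8.
C_8 = C(16,8)/9 = 12870/9 = 1430.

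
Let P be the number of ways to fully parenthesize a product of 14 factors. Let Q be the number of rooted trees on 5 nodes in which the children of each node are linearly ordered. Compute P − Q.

Ways to associate a product of 14 factors correspond to binary trees on 14 leaves, so the count is C_13. So P = C_13 = 742900.
Rooted ordered (plane) trees on m nodes have m−1 edges and are counted by C_{m−1}; m = 5 gives C_4. So Q = C_4 = 14.
P − Q = 742900 − 14 = 742886.

742886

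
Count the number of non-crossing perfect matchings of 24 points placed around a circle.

Non-crossing perfect matchings of 2n points on a circle are counted by C_n; with 24 points, n = 12.
C_12 = C(24,12)/13 = 2704156/13 = 208012.

208012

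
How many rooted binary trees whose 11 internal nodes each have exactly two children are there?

58786

Full binary trees with n internal nodes are counted by C_n; here n = 11.
C_11 = 58786.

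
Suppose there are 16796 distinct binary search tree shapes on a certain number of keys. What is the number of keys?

Binary search tree shapes on n keys are counted by C_n. The Catalan number equal to 16796 is C_10.

10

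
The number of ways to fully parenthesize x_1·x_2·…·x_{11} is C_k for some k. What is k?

Ways to associate a product of 11 factors correspond to binary trees on 11 leaves, so the count is C_10.

10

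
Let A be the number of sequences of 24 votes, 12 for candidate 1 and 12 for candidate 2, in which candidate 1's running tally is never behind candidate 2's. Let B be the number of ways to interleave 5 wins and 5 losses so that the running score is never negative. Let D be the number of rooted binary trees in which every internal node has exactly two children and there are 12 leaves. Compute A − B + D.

266756

Reading a vote for the leader as '(' and for the other as ')' turns such a sequence into a balanced string of 12 pairs, so the count is C_12. So A = C_12 = 208012.
Ballot sequences with n votes each where one side never trails are Dyck words, counted by C_n; here n = 5. So B = C_5 = 42.
A full binary tree with L leaves has L−1 internal nodes and is counted by C_{L−1}; L = 12 gives C_11. So D = C_11 = 58786.
A − B + D = 208012 − 42 + 58786 = 266756.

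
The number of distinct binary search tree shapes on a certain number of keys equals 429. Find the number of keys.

7

Binary search tree shapes on n keys are counted by C_n, and C_7 = 429.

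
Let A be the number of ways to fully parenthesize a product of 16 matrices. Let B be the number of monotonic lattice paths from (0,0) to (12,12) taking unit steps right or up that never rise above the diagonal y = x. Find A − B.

9486833

Parenthesizations of m factors correspond to full binary trees with m leaves, counted by C_{m−1}; m = 16 gives C_15. So A = C_15 = 9694845.
Sub-diagonal monotone paths from (0,0) to (12,12) biject with Dyck paths of semilength 12, giving C_12. So B = C_12 = 208012.
A − B = 9694845 − 208012 = 9486833.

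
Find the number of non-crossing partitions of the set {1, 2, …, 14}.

2674440

The non-crossing partitions of [14] form a lattice of size C_14.
C_14 = C(28,14)/15 = 40116600/15 = 2674440.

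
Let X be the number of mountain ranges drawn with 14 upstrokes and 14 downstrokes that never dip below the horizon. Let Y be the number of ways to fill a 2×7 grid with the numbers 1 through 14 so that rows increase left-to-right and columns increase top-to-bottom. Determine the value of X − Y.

Paths of 14 up- and 14 down-steps that never dip below the axis are Dyck paths; their count is C_14. So X = C_14 = 2674440.
Standard Young tableaux of shape 2×n are counted by C_n; here n = 7. So Y = C_7 = 429.
X − Y = 2674440 − 429 = 2674011.

2674011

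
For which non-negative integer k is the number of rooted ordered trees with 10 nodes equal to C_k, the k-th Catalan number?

A rooted plane tree on 10 nodes has 9 edges, and such trees are counted by C_9.

9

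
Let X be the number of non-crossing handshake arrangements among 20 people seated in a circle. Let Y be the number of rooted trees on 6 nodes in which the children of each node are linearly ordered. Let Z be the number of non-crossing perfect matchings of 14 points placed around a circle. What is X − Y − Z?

16325

With 20 = 2·10 people, non-crossing handshake pairings are non-crossing perfect matchings on a circle, counted by C_10. So X = C_10 = 16796.
Rooted ordered (plane) trees on m nodes have m−1 edges and are counted by C_{m−1}; m = 6 gives C_5. So Y = C_5 = 42.
Pairing 14 circle points by 7 non-crossing chords gives C_7 matchings. So Z = C_7 = 429.
X − Y − Z = 16796 − 42 − 429 = 16325.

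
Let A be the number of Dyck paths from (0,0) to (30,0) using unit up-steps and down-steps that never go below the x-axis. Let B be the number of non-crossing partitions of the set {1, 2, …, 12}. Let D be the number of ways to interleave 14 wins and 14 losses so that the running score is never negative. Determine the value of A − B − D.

Paths of 15 up- and 15 down-steps that never dip below the axis are Dyck paths; their count is C_15. So A = C_15 = 9694845.
The non-crossing partitions of [12] form a lattice of size C_12. So B = C_12 = 208012.
Ballot sequences with n votes each where one side never trails are Dyck words, counted by C_n; here n = 14. So D = C_14 = 2674440.
A − B − D = 9694845 − 208012 − 2674440 = 6812393.

6812393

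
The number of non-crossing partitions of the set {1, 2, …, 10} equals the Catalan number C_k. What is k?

Non-crossing partitions of an n-element set are counted by C_n; here n = 10.

10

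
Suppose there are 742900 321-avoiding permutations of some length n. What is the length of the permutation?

Permutations of [n] avoiding a fixed length-3 pattern are counted by C_n, and C_13 = 742900.

13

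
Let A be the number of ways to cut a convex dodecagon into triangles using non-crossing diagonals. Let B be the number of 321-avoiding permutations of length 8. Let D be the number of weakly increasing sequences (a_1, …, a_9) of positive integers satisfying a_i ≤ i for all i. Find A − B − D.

The number of triangulations of a 12-gon is the Catalan number C_10 (index = sides − 2). So A = C_10 = 16796.
Permutations of [n] avoiding any single length-3 pattern are counted by C_n; here n = 8. So B = C_8 = 1430.
Weakly increasing sequences with a_i ≤ i biject with Dyck paths of semilength 9, so there are C_9. So D = C_9 = 4862.
A − B − D = 16796 − 1430 − 4862 = 10504.

10504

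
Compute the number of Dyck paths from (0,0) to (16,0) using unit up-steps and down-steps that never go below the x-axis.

Dyck paths of semilength n (length 2n) are counted by C_n; here n = 8.
C_8 = C_7 · 2(2·7+1)/(7+2) = 429 · 30/9 = 1430.

1430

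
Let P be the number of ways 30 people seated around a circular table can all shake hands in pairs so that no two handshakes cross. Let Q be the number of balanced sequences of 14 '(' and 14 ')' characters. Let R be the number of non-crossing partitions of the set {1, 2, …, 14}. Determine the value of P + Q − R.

9694845

Non-crossing handshake pairings of 2n people are counted by C_n; 30 people gives n = 15. So P = C_15 = 9694845.
With 14 pairs the number of balanced bracket strings is the Catalan number C_14. So Q = C_14 = 2674440.
The non-crossing partitions of [14] form a lattice of size C_14. So R = C_14 = 2674440.
P + Q − R = 9694845 + 2674440 − 2674440 = 9694845.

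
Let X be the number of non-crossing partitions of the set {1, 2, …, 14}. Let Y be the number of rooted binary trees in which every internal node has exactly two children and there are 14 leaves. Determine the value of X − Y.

1931540

Non-crossing partitions of an n-element set are counted by C_n; here n = 14. So X = C_14 = 2674440.
A full binary tree with L leaves has L−1 internal nodes and is counted by C_{L−1}; L = 14 gives C_13. So Y = C_13 = 742900.
X − Y = 2674440 − 742900 = 1931540.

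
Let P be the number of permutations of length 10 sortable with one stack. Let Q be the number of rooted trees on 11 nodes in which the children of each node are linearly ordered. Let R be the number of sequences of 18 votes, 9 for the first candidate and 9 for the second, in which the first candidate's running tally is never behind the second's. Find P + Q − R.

28730

Stack-sortable permutations are exactly the 231-avoiding ones, counted by C_n; here n = 10. So P = C_10 = 16796.
Rooted ordered (plane) trees on m nodes have m−1 edges and are counted by C_{m−1}; m = 11 gives C_10. So Q = C_10 = 16796.
Ballot sequences with n votes each where one side never trails are Dyck words, counted by C_n; here n = 9. So R = C_9 = 4862.
P + Q − R = 16796 + 16796 − 4862 = 28730.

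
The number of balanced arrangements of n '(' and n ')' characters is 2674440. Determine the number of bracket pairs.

14

Balanced strings of n bracket-pairs are counted by C_n. The Catalan number equal to 2674440 is C_14.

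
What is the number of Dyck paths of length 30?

Dyck paths of semilength n (length 2n) are counted by C_n; here n = 15.
C_15 = 9694845.

9694845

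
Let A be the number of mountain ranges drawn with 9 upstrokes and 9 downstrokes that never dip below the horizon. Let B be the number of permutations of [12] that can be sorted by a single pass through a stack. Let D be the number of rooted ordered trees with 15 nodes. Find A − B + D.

Dyck paths of semilength n (length 2n) are counted by C_n; here n = 9. So A = C_9 = 4862.
By Knuth's characterisation, the stack-sortable permutations of length 12 are the 231-avoiders, numbering C_12. So B = C_12 = 208012.
A rooted plane tree on 15 nodes has 14 edges, and such trees are counted by C_14. So D = C_14 = 2674440.
A − B + D = 4862 − 208012 + 2674440 = 2471290.

2471290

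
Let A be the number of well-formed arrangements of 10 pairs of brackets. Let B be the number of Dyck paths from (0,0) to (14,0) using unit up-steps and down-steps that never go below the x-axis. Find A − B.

16367

Balanced strings of n pairs of brackets are counted by C_n; here n = 10. So A = C_10 = 16796.
Dyck paths of semilength n (length 2n) are counted by C_n; here n = 7. So B = C_7 = 429.
A − B = 16796 − 429 = 16367.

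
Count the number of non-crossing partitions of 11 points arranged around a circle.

The non-crossing partitions of [11] form a lattice of size C_11.
C_11 = 58786.

58786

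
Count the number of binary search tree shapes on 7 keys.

Binary trees (left/right distinguished) on n nodes are counted by C_n; here n = 7.
C_7 = C(14,7)/8 = 3432/8 = 429.

429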